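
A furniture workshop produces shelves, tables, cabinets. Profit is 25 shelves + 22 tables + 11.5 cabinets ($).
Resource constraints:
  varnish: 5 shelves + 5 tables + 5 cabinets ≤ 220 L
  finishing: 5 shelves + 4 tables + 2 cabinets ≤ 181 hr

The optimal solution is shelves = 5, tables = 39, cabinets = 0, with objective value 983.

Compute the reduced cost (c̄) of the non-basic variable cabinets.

At the optimum: varnish uses 220 of 220 (binding); finishing uses 181 of 181 (binding).
The binding rows give the dual system: 5·y_varnish + 5·y_finishing = 25 and 5·y_varnish + 4·y_finishing = 22.
Solving: y_varnish = 2, y_finishing = 3.
Reduced cost of cabinets: c₃ − yᵀa₃ = 11.5 − (2·5 + 3·2) = 11.5 − 16 = -4.5.

-4.5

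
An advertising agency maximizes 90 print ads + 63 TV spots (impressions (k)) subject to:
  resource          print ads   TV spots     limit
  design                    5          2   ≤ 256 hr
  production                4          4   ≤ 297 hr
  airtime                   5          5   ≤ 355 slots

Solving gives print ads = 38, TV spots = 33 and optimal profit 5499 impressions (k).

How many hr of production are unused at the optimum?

13

production used = 4·38 + 4·33 = 284; slack = 297 − 284 = 13.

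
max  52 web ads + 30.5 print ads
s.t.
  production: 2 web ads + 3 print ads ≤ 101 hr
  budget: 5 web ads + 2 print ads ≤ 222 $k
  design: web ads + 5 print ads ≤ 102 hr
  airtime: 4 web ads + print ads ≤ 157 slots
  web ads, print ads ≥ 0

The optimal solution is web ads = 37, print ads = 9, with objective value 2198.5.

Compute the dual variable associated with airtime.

Binding: production and airtime. Non-binding: budget (19 unused), design (20 unused).
Since budget, design are not tight, their duals are 0.
Dual feasibility on the basic columns requires 2·y_production + 4·y_airtime = 52, 3·y_production + 1·y_airtime = 30.5.
Solving: y_production = 7, y_airtime = 9.5.
Shadow price of airtime = 9.5.

9.5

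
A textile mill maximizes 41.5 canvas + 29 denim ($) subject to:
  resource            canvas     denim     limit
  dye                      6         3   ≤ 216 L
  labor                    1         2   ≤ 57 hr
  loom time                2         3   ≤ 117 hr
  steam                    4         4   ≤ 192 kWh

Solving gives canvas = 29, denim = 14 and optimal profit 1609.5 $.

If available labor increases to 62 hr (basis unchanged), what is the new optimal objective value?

At the optimum: dye uses 216 of 216 (binding); labor uses 57 of 57 (binding); loom time uses 100 of 117 (slack = 17); steam uses 172 of 192 (slack = 20).
By complementary slackness, y = 0 for the non-binding constraints.
The binding rows give the dual system: 6·y_dye + 1·y_labor = 41.5 and 3·y_dye + 2·y_labor = 29.
→ y_dye = 6 and y_labor = 5.5.
Δz = y_labor·Δb = 5.5 × (5) = 27.5, so new z* = 1609.5 + 27.5 = 1637.

1637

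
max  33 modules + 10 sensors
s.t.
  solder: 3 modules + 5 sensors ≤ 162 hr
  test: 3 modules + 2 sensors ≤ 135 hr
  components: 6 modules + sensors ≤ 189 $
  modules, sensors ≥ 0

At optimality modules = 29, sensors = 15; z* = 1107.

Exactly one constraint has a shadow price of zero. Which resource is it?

test

solder: 162/162 (binding)
test: 117/135 (slack 18)
components: 189/189 (binding)
By complementary slackness, a constraint with positive slack has shadow price 0 → test.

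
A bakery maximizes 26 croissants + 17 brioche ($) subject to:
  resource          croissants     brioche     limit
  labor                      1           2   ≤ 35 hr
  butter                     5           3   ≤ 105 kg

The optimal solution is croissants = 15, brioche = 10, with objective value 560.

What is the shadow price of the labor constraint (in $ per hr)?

1

Both labor and butter are binding at x*.
Dual feasibility on the basic columns requires 1·y_labor + 5·y_butter = 26, 2·y_labor + 3·y_butter = 17.
This yields shadow prices y_labor = 1, y_butter = 5.
Shadow price of labor = 1.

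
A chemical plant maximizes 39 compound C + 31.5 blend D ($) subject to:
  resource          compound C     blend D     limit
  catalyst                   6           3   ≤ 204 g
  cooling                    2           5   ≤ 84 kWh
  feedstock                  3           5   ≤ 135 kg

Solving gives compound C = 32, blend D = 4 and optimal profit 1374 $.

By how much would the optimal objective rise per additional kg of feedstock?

At the optimum: catalyst uses 204 of 204 (binding); cooling uses 84 of 84 (binding); feedstock uses 116 of 135 (slack = 19).
Since feedstock is not tight, its dual is 0.
The binding rows give the dual system: 6·y_catalyst + 2·y_cooling = 39 and 3·y_catalyst + 5·y_cooling = 31.5.
→ y_catalyst = 5.5 and y_cooling = 3.
Shadow price of feedstock = 0.

0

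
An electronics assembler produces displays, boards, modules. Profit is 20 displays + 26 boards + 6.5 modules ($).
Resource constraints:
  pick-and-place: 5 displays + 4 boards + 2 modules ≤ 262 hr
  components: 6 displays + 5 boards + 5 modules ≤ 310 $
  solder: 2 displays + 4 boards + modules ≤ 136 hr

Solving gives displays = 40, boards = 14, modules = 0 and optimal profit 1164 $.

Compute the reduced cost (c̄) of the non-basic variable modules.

Binding: components and solder. Non-binding: pick-and-place (6 unused).
By complementary slackness, y = 0 for the non-binding constraint.
From A_Bᵀ y = c: 6·y_components + 2·y_solder = 20; 5·y_components + 4·y_solder = 26.
→ y_components = 2 and y_solder = 4.
Reduced cost of modules: c₃ − yᵀa₃ = 6.5 − (2·5 + 4·1) = 6.5 − 14 = -7.5.

-7.5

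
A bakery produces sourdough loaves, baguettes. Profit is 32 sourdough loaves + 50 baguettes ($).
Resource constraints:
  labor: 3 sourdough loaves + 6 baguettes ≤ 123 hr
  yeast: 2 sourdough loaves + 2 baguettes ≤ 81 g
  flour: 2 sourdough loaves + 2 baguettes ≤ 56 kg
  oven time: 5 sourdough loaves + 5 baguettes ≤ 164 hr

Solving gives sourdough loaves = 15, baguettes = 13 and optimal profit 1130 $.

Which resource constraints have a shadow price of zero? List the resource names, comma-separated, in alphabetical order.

labor: 123/123 (binding)
yeast: 56/81 (slack 25)
flour: 56/56 (binding)
oven time: 140/164 (slack 24)
By complementary slackness, a constraint with positive slack has shadow price 0 → oven time, yeast.

oven time, yeast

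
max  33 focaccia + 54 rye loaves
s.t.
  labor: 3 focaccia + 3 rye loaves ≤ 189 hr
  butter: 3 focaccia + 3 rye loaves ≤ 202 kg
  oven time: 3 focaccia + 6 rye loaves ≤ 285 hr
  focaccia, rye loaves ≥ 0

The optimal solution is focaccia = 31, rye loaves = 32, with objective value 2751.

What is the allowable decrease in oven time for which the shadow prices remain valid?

96

Binding constraints: labor, oven time. The basis is B = [[3,3],[3,6]] with det 9.
Per unit decrease in oven time, x* moves by d = (0.3333, -0.3333).
The basis stays optimal until rye loaves reaches 0; allowable decrease = 96 hr.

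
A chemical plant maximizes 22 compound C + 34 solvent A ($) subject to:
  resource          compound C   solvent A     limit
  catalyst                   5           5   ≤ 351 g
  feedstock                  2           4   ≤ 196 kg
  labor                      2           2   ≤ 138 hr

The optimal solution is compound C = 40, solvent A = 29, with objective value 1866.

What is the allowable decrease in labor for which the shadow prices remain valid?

40

Binding constraints: feedstock, labor. The basis is B = [[2,4],[2,2]] with det -4.
Per unit decrease in labor, x* moves by d = (-1, 0.5).
The basis stays optimal until compound C reaches 0; allowable decrease = 40 hr.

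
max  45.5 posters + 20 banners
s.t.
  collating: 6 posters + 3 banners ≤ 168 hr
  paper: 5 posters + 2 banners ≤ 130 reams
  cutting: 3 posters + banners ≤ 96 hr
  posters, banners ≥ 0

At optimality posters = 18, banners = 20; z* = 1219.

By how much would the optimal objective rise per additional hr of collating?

3

At the optimum: collating uses 168 of 168 (binding); paper uses 130 of 130 (binding); cutting uses 74 of 96 (slack = 22).
By complementary slackness, y = 0 for the non-binding constraint.
From A_Bᵀ y = c: 6·y_collating + 5·y_paper = 45.5; 3·y_collating + 2·y_paper = 20.
→ y_collating = 3 and y_paper = 5.5.
Shadow price of collating = 3.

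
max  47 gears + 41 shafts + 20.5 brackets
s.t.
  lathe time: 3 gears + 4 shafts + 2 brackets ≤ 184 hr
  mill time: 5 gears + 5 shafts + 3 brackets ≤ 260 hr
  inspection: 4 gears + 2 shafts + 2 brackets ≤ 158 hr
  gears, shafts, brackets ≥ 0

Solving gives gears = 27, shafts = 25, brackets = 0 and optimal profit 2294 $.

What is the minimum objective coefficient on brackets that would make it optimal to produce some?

27

Check each constraint at x*: lathe time 181/184 (slack 3); mill time 260/260 (tight); inspection 158/158 (tight).
Since lathe time is not tight, its dual is 0.
From A_Bᵀ y = c: 5·y_mill time + 4·y_inspection = 47; 5·y_mill time + 2·y_inspection = 41.
→ y_mill time = 7 and y_inspection = 3.
brackets enters the basis when its profit ≥ yᵀa₃ = 7·3 + 3·2 = 27.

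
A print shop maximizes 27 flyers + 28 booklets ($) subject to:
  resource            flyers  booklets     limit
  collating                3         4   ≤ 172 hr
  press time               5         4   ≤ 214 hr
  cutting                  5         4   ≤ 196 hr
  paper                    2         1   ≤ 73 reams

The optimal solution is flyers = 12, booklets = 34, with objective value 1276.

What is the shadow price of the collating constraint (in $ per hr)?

4

Check each constraint at x*: collating 172/172 (tight); press time 196/214 (slack 18); cutting 196/196 (tight); paper 58/73 (slack 15).
By complementary slackness, y = 0 for the non-binding constraints.
The binding rows give the dual system: 3·y_collating + 5·y_cutting = 27 and 4·y_collating + 4·y_cutting = 28.
Solving: y_collating = 4, y_cutting = 3.
Shadow price of collating = 4.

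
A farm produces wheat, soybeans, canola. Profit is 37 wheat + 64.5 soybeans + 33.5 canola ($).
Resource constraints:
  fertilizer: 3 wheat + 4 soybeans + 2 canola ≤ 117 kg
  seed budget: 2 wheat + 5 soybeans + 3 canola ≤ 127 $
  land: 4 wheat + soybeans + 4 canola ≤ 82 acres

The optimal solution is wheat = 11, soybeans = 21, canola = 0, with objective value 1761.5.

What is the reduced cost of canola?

-2

Binding: fertilizer and seed budget. Non-binding: land (17 unused).
By complementary slackness, y = 0 for the non-binding constraint.
From A_Bᵀ y = c: 3·y_fertilizer + 2·y_seed budget = 37; 4·y_fertilizer + 5·y_seed budget = 64.5.
→ y_fertilizer = 8 and y_seed budget = 6.5.
Reduced cost of canola: c₃ − yᵀa₃ = 33.5 − (8·2 + 6.5·3) = 33.5 − 35.5 = -2.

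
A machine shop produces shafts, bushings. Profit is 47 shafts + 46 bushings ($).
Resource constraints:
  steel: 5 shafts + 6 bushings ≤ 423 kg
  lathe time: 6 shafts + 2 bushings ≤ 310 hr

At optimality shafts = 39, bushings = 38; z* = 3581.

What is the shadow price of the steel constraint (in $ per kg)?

7

Check each constraint at x*: steel 423/423 (tight); lathe time 310/310 (tight).
The binding rows give the dual system: 5·y_steel + 6·y_lathe time = 47 and 6·y_steel + 2·y_lathe time = 46.
→ y_steel = 7 and y_lathe time = 2.
Shadow price of steel = 7.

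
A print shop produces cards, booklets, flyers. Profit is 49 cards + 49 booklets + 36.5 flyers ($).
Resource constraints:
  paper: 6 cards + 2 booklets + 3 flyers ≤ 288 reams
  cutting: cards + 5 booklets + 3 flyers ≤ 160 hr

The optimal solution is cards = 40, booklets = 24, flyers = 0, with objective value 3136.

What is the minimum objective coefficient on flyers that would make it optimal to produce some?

Check each constraint at x*: paper 288/288 (tight); cutting 160/160 (tight).
Dual feasibility on the basic columns requires 6·y_paper + 1·y_cutting = 49, 2·y_paper + 5·y_cutting = 49.
This yields shadow prices y_paper = 7, y_cutting = 7.
flyers enters the basis when its profit ≥ yᵀa₃ = 7·3 + 7·3 = 42.

42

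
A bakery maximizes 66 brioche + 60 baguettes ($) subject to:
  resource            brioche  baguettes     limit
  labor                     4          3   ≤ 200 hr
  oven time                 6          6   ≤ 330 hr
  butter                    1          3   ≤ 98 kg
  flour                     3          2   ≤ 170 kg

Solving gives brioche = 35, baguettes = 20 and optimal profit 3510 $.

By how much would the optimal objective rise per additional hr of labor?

At the optimum: labor uses 200 of 200 (binding); oven time uses 330 of 330 (binding); butter uses 95 of 98 (slack = 3); flour uses 145 of 170 (slack = 25).
By complementary slackness, y = 0 for the non-binding constraints.
From A_Bᵀ y = c: 4·y_labor + 6·y_oven time = 66; 3·y_labor + 6·y_oven time = 60.
→ y_labor = 6 and y_oven time = 7.
Shadow price of labor = 6.

6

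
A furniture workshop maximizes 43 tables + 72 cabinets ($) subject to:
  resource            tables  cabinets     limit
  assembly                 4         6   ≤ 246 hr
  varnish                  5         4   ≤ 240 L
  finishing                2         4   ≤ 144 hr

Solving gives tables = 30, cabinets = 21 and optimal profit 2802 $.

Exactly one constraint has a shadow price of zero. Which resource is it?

assembly: 246/246 (binding)
varnish: 234/240 (slack 6)
finishing: 144/144 (binding)
By complementary slackness, a constraint with positive slack has shadow price 0 → varnish.

varnish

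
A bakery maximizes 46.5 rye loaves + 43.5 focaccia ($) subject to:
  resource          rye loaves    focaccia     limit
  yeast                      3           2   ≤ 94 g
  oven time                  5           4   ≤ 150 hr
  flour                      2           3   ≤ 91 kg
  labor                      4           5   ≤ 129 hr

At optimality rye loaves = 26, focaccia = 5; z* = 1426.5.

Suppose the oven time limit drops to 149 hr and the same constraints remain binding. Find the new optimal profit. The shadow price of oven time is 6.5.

Δb = -1, so new z* = 1426.5 + (6.5)·(-1) = 1426.5 − 6.5 = 1420.

1420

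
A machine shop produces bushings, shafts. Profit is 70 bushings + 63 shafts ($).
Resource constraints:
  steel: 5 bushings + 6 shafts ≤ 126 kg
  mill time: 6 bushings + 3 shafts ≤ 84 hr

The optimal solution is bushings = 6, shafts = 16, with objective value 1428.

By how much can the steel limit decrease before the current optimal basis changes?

56

Binding constraints: steel, mill time. The basis is B = [[5,6],[6,3]] with det -21.
Per unit decrease in steel, x* moves by d = (0.1429, -0.2857).
The basis stays optimal until shafts reaches 0; allowable decrease = 56 kg.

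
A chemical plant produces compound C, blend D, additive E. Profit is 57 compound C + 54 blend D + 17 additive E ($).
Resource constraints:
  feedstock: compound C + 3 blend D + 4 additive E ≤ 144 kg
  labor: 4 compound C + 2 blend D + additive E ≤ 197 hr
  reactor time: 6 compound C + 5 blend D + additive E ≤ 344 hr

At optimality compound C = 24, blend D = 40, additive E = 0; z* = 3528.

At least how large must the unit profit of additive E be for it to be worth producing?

Binding: feedstock and reactor time. Non-binding: labor (21 unused).
Since labor is not tight, its dual is 0.
From A_Bᵀ y = c: 1·y_feedstock + 6·y_reactor time = 57; 3·y_feedstock + 5·y_reactor time = 54.
→ y_feedstock = 3 and y_reactor time = 9.
additive E enters the basis when its profit ≥ yᵀa₃ = 3·4 + 9·1 = 21.

21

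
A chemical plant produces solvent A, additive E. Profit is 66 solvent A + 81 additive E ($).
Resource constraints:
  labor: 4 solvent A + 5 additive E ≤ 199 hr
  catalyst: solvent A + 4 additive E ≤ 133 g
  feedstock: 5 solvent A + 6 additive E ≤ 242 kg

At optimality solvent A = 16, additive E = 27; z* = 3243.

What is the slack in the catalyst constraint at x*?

9

catalyst used = 1·16 + 4·27 = 124; slack = 133 − 124 = 9.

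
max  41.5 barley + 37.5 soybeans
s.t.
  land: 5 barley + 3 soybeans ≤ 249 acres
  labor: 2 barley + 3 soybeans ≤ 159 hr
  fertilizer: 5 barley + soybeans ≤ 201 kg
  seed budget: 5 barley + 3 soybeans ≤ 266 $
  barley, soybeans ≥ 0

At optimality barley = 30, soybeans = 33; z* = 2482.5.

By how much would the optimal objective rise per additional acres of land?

5.5

Binding: land and labor. Non-binding: fertilizer (18 unused), seed budget (17 unused).
By complementary slackness, y = 0 for the non-binding constraints.
Dual feasibility on the basic columns requires 5·y_land + 2·y_labor = 41.5, 3·y_land + 3·y_labor = 37.5.
This yields shadow prices y_land = 5.5, y_labor = 7.
Shadow price of land = 5.5.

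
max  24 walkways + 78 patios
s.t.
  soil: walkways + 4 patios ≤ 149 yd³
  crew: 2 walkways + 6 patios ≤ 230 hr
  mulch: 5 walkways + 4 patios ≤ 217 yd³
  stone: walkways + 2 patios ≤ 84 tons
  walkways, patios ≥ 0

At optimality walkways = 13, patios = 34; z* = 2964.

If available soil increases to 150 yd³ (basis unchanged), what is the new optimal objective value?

2970

Check each constraint at x*: soil 149/149 (tight); crew 230/230 (tight); mulch 201/217 (slack 16); stone 81/84 (slack 3).
Slack constraints have shadow price 0 (complementary slackness).
Dual feasibility on the basic columns requires 1·y_soil + 2·y_crew = 24, 4·y_soil + 6·y_crew = 78.
Solving: y_soil = 6, y_crew = 9.
Δz = y_soil·Δb = 6 × (1) = 6, so new z* = 2964 + 6 = 2970.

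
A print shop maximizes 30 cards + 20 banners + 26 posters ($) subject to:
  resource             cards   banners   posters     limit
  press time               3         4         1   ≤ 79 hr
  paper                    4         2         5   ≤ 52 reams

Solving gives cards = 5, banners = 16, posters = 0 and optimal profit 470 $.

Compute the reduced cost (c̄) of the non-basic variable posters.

-6

Check each constraint at x*: press time 79/79 (tight); paper 52/52 (tight).
The binding rows give the dual system: 3·y_press time + 4·y_paper = 30 and 4·y_press time + 2·y_paper = 20.
This yields shadow prices y_press time = 2, y_paper = 6.
Reduced cost of posters: c₃ − yᵀa₃ = 26 − (2·1 + 6·5) = 26 − 32 = -6.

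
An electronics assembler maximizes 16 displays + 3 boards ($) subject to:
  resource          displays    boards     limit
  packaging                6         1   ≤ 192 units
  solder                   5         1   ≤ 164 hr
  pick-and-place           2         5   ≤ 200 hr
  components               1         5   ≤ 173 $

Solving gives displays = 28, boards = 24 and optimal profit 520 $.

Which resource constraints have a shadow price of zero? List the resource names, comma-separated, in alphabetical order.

components, pick-and-place

packaging: 192/192 (binding)
solder: 164/164 (binding)
pick-and-place: 176/200 (slack 24)
components: 148/173 (slack 25)
By complementary slackness, a constraint with positive slack has shadow price 0 → components, pick-and-place.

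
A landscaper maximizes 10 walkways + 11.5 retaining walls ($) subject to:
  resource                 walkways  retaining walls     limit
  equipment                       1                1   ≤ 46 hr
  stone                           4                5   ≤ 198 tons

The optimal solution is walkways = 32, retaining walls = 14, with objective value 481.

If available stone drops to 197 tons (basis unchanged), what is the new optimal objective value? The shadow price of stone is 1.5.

Δb = -1, so new z* = 481 + (1.5)·(-1) = 481 − 1.5 = 479.5.

479.5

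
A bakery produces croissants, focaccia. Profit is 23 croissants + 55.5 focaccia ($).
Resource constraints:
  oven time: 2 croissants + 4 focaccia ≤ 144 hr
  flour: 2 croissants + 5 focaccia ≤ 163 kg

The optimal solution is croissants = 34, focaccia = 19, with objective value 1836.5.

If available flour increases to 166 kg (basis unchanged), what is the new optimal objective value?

At the optimum: oven time uses 144 of 144 (binding); flour uses 163 of 163 (binding).
From A_Bᵀ y = c: 2·y_oven time + 2·y_flour = 23; 4·y_oven time + 5·y_flour = 55.5.
→ y_oven time = 2 and y_flour = 9.5.
Δz = y_flour·Δb = 9.5 × (3) = 28.5, so new z* = 1836.5 + 28.5 = 1865.

1865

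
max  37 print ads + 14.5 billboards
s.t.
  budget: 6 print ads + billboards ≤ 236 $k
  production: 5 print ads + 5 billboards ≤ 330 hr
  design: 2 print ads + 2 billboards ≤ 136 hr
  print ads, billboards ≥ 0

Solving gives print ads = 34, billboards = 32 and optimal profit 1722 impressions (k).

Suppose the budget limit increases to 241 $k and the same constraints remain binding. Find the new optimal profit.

1744.5

Binding: budget and production. Non-binding: design (4 unused).
Since design is not tight, its dual is 0.
The binding rows give the dual system: 6·y_budget + 5·y_production = 37 and 1·y_budget + 5·y_production = 14.5.
Solving: y_budget = 4.5, y_production = 2.
Δz = y_budget·Δb = 4.5 × (5) = 22.5, so new z* = 1722 + 22.5 = 1744.5.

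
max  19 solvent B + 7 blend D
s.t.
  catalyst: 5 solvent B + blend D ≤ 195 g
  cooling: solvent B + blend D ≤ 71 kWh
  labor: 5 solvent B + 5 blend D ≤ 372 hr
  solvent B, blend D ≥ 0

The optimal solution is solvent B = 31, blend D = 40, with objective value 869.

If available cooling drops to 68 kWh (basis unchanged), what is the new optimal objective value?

Check each constraint at x*: catalyst 195/195 (tight); cooling 71/71 (tight); labor 355/372 (slack 17).
Slack constraints have shadow price 0 (complementary slackness).
The binding rows give the dual system: 5·y_catalyst + 1·y_cooling = 19 and 1·y_catalyst + 1·y_cooling = 7.
Solving: y_catalyst = 3, y_cooling = 4.
Δz = y_cooling·Δb = 4 × (-3) = -12, so new z* = 869 − 12 = 857.

857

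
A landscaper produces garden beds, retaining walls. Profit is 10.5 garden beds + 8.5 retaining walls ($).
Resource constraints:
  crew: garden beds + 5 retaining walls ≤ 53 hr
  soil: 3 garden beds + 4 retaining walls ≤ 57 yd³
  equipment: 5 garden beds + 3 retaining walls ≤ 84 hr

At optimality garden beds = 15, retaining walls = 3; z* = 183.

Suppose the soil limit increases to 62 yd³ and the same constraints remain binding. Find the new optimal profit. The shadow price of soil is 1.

Δb = 5, so new z* = 183 + (1)·(5) = 183 + 5 = 188.

188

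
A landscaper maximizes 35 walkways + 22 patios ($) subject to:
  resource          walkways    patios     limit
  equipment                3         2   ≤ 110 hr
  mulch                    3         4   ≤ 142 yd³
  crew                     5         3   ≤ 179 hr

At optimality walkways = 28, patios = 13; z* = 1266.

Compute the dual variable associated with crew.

4

Check each constraint at x*: equipment 110/110 (tight); mulch 136/142 (slack 6); crew 179/179 (tight).
Slack constraints have shadow price 0 (complementary slackness).
The binding rows give the dual system: 3·y_equipment + 5·y_crew = 35 and 2·y_equipment + 3·y_crew = 22.
This yields shadow prices y_equipment = 5, y_crew = 4.
Shadow price of crew = 4.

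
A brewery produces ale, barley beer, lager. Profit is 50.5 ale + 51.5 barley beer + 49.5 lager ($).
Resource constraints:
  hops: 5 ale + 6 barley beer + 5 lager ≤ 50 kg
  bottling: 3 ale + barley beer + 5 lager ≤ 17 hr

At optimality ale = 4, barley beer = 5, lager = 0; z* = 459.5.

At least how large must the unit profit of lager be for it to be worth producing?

At the optimum: hops uses 50 of 50 (binding); bottling uses 17 of 17 (binding).
Dual feasibility on the basic columns requires 5·y_hops + 3·y_bottling = 50.5, 6·y_hops + 1·y_bottling = 51.5.
Solving: y_hops = 8, y_bottling = 3.5.
lager enters the basis when its profit ≥ yᵀa₃ = 8·5 + 3.5·5 = 57.5.

57.5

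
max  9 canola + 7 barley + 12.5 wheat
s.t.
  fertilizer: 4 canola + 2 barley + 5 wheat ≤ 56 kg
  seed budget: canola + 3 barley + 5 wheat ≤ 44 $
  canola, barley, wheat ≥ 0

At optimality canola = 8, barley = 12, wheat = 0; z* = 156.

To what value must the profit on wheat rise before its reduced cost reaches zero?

Check each constraint at x*: fertilizer 56/56 (tight); seed budget 44/44 (tight).
Dual feasibility on the basic columns requires 4·y_fertilizer + 1·y_seed budget = 9, 2·y_fertilizer + 3·y_seed budget = 7.
→ y_fertilizer = 2 and y_seed budget = 1.
wheat enters the basis when its profit ≥ yᵀa₃ = 2·5 + 1·5 = 15.

15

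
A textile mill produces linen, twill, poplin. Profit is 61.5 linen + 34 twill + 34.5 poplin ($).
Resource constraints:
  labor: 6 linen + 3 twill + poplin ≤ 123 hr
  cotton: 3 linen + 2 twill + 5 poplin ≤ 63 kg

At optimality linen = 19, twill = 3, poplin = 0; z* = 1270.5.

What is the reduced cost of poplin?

-5

At the optimum: labor uses 123 of 123 (binding); cotton uses 63 of 63 (binding).
The binding rows give the dual system: 6·y_labor + 3·y_cotton = 61.5 and 3·y_labor + 2·y_cotton = 34.
This yields shadow prices y_labor = 7, y_cotton = 6.5.
Reduced cost of poplin: c₃ − yᵀa₃ = 34.5 − (7·1 + 6.5·5) = 34.5 − 39.5 = -5.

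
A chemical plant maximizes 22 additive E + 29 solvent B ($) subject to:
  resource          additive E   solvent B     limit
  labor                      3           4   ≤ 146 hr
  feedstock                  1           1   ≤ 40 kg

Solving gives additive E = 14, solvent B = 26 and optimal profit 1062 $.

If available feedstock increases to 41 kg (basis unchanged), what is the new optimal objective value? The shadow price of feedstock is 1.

1063

Δb = 1, so new z* = 1062 + (1)·(1) = 1062 + 1 = 1063.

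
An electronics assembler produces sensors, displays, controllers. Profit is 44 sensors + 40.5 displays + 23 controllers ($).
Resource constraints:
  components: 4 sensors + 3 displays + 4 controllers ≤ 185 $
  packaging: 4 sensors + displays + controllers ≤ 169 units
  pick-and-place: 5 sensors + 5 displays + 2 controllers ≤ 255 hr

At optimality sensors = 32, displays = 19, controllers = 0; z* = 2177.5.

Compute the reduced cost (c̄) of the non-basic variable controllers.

Check each constraint at x*: components 185/185 (tight); packaging 147/169 (slack 22); pick-and-place 255/255 (tight).
Slack constraints have shadow price 0 (complementary slackness).
The binding rows give the dual system: 4·y_components + 5·y_pick-and-place = 44 and 3·y_components + 5·y_pick-and-place = 40.5.
Solving: y_components = 3.5, y_pick-and-place = 6.
Reduced cost of controllers: c₃ − yᵀa₃ = 23 − (3.5·4 + 6·2) = 23 − 26 = -3.

-3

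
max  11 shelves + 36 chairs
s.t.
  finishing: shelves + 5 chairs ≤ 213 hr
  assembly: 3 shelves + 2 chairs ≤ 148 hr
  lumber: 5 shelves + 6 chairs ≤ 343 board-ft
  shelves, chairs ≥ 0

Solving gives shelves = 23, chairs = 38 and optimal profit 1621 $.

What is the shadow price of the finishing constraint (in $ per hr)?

6

Binding: finishing and lumber. Non-binding: assembly (3 unused).
Slack constraints have shadow price 0 (complementary slackness).
The binding rows give the dual system: 1·y_finishing + 5·y_lumber = 11 and 5·y_finishing + 6·y_lumber = 36.
→ y_finishing = 6 and y_lumber = 1.
Shadow price of finishing = 6.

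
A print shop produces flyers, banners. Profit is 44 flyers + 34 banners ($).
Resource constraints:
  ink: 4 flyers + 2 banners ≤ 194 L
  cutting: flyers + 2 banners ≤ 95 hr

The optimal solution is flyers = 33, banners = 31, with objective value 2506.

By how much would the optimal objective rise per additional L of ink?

9

Check each constraint at x*: ink 194/194 (tight); cutting 95/95 (tight).
The binding rows give the dual system: 4·y_ink + 1·y_cutting = 44 and 2·y_ink + 2·y_cutting = 34.
Solving: y_ink = 9, y_cutting = 8.
Shadow price of ink = 9.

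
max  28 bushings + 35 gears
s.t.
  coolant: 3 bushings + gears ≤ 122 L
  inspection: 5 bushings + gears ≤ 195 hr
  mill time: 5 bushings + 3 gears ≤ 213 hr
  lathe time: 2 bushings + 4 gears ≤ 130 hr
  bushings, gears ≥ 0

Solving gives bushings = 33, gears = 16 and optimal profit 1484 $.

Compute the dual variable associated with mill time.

Check each constraint at x*: coolant 115/122 (slack 7); inspection 181/195 (slack 14); mill time 213/213 (tight); lathe time 130/130 (tight).
By complementary slackness, y = 0 for the non-binding constraints.
Dual feasibility on the basic columns requires 5·y_mill time + 2·y_lathe time = 28, 3·y_mill time + 4·y_lathe time = 35.
→ y_mill time = 3 and y_lathe time = 6.5.
Shadow price of mill time = 3.

3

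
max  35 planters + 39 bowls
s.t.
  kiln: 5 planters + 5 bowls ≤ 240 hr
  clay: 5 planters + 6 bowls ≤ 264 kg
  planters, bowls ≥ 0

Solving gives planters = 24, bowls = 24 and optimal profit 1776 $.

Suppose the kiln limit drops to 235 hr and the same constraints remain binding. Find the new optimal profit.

Check each constraint at x*: kiln 240/240 (tight); clay 264/264 (tight).
The binding rows give the dual system: 5·y_kiln + 5·y_clay = 35 and 5·y_kiln + 6·y_clay = 39.
Solving: y_kiln = 3, y_clay = 4.
Δz = y_kiln·Δb = 3 × (-5) = -15, so new z* = 1776 − 15 = 1761.

1761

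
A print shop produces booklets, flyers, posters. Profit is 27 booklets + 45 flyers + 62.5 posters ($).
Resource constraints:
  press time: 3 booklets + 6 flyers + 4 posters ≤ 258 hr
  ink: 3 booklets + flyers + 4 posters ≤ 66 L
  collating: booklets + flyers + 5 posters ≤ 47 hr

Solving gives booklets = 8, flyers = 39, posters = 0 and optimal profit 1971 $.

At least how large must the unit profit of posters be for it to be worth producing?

69

Binding: press time and collating. Non-binding: ink (3 unused).
Slack constraints have shadow price 0 (complementary slackness).
Dual feasibility on the basic columns requires 3·y_press time + 1·y_collating = 27, 6·y_press time + 1·y_collating = 45.
Solving: y_press time = 6, y_collating = 9.
posters enters the basis when its profit ≥ yᵀa₃ = 6·4 + 9·5 = 69.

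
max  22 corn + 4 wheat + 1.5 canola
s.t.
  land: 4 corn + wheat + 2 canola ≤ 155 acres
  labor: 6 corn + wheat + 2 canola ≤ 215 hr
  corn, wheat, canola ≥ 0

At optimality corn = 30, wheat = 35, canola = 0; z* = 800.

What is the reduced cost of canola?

Check each constraint at x*: land 155/155 (tight); labor 215/215 (tight).
The binding rows give the dual system: 4·y_land + 6·y_labor = 22 and 1·y_land + 1·y_labor = 4.
This yields shadow prices y_land = 1, y_labor = 3.
Reduced cost of canola: c₃ − yᵀa₃ = 1.5 − (1·2 + 3·2) = 1.5 − 8 = -6.5.

-6.5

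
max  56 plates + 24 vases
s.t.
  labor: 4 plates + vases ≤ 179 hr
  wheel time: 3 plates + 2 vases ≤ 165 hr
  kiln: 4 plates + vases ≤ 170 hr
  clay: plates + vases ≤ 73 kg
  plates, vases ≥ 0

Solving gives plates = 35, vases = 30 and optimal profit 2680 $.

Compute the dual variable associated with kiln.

Check each constraint at x*: labor 170/179 (slack 9); wheel time 165/165 (tight); kiln 170/170 (tight); clay 65/73 (slack 8).
Since labor, clay are not tight, their duals are 0.
Dual feasibility on the basic columns requires 3·y_wheel time + 4·y_kiln = 56, 2·y_wheel time + 1·y_kiln = 24.
Solving: y_wheel time = 8, y_kiln = 8.
Shadow price of kiln = 8.

8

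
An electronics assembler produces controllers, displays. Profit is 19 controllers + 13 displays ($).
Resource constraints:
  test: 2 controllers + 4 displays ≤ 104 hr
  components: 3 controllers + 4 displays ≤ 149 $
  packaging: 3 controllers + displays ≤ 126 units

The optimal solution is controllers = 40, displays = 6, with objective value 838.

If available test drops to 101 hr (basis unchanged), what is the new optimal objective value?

Binding: test and packaging. Non-binding: components (5 unused).
By complementary slackness, y = 0 for the non-binding constraint.
The binding rows give the dual system: 2·y_test + 3·y_packaging = 19 and 4·y_test + 1·y_packaging = 13.
This yields shadow prices y_test = 2, y_packaging = 5.
Δz = y_test·Δb = 2 × (-3) = -6, so new z* = 838 − 6 = 832.

832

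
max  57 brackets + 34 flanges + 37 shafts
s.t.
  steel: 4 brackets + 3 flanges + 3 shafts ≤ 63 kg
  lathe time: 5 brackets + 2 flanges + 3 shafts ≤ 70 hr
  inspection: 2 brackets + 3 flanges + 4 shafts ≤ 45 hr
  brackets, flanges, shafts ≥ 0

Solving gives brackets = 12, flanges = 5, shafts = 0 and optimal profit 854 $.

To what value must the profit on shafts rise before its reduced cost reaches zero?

39

At the optimum: steel uses 63 of 63 (binding); lathe time uses 70 of 70 (binding); inspection uses 39 of 45 (slack = 6).
By complementary slackness, y = 0 for the non-binding constraint.
From A_Bᵀ y = c: 4·y_steel + 5·y_lathe time = 57; 3·y_steel + 2·y_lathe time = 34.
This yields shadow prices y_steel = 8, y_lathe time = 5.
shafts enters the basis when its profit ≥ yᵀa₃ = 8·3 + 5·3 = 39.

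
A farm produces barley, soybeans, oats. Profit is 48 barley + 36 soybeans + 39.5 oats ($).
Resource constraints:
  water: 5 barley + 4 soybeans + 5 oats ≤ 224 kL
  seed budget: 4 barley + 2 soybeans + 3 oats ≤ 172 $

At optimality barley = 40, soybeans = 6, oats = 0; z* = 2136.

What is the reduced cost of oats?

-6.5

Check each constraint at x*: water 224/224 (tight); seed budget 172/172 (tight).
From A_Bᵀ y = c: 5·y_water + 4·y_seed budget = 48; 4·y_water + 2·y_seed budget = 36.
→ y_water = 8 and y_seed budget = 2.
Reduced cost of oats: c₃ − yᵀa₃ = 39.5 − (8·5 + 2·3) = 39.5 − 46 = -6.5.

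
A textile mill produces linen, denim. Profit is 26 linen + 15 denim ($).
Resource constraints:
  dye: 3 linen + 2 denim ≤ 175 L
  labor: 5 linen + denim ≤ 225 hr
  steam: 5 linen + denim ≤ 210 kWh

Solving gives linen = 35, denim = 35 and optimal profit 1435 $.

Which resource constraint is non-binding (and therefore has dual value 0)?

dye: 175/175 (binding)
labor: 210/225 (slack 15)
steam: 210/210 (binding)
By complementary slackness, a constraint with positive slack has shadow price 0 → labor.

labor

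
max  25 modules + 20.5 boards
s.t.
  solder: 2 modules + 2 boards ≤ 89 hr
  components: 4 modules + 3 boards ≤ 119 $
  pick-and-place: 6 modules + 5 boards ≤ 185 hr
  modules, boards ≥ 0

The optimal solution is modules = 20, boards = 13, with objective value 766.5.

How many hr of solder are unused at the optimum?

23

solder used = 2·20 + 2·13 = 66; slack = 89 − 66 = 23.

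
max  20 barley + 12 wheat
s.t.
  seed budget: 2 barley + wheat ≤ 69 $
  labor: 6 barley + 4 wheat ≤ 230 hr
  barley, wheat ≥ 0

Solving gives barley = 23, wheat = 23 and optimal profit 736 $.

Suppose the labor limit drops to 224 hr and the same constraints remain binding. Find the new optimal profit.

724

At the optimum: seed budget uses 69 of 69 (binding); labor uses 230 of 230 (binding).
The binding rows give the dual system: 2·y_seed budget + 6·y_labor = 20 and 1·y_seed budget + 4·y_labor = 12.
This yields shadow prices y_seed budget = 4, y_labor = 2.
Δz = y_labor·Δb = 2 × (-6) = -12, so new z* = 736 − 12 = 724.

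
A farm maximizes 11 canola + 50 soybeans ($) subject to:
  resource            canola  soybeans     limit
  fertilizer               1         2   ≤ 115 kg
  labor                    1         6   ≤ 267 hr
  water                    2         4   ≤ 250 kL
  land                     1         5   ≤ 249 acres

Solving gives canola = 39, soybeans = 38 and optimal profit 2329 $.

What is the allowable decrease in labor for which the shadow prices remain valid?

Binding constraints: fertilizer, labor. The basis is B = [[1,2],[1,6]] with det 4.
Per unit decrease in labor, x* moves by d = (0.5, -0.25).
The basis stays optimal until soybeans reaches 0; allowable decrease = 152 hr.

152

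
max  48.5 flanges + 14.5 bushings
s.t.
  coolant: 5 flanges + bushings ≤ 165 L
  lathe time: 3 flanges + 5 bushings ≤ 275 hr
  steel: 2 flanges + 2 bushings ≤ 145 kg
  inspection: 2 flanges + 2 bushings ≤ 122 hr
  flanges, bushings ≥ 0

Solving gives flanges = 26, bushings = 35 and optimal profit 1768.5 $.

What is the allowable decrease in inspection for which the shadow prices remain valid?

56

Binding constraints: coolant, inspection. The basis is B = [[5,1],[2,2]] with det 8.
Per unit decrease in inspection, x* moves by d = (0.125, -0.625).
The basis stays optimal until bushings reaches 0; allowable decrease = 56 hr.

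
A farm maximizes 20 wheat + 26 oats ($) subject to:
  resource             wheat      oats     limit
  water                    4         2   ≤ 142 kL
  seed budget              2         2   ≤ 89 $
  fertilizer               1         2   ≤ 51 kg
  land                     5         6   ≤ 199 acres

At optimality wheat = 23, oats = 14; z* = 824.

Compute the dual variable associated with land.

3.5

Binding: fertilizer and land. Non-binding: water (22 unused), seed budget (15 unused).
Slack constraints have shadow price 0 (complementary slackness).
Dual feasibility on the basic columns requires 1·y_fertilizer + 5·y_land = 20, 2·y_fertilizer + 6·y_land = 26.
→ y_fertilizer = 2.5 and y_land = 3.5.
Shadow price of land = 3.5.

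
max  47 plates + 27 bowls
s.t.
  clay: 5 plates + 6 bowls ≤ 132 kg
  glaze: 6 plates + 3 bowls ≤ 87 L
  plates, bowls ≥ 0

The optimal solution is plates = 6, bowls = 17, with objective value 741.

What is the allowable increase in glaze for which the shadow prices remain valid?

Binding constraints: clay, glaze. The basis is B = [[5,6],[6,3]] with det -21.
Per unit increase in glaze, x* moves by d = (0.2857, -0.2381).
The basis stays optimal until bowls reaches 0; allowable increase = 71.4 L.

71.4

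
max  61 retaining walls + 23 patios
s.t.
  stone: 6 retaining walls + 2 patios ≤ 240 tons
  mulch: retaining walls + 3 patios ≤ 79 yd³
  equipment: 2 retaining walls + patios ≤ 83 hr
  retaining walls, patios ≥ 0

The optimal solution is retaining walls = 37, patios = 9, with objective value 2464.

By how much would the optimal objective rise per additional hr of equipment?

8

At the optimum: stone uses 240 of 240 (binding); mulch uses 64 of 79 (slack = 15); equipment uses 83 of 83 (binding).
By complementary slackness, y = 0 for the non-binding constraint.
From A_Bᵀ y = c: 6·y_stone + 2·y_equipment = 61; 2·y_stone + 1·y_equipment = 23.
This yields shadow prices y_stone = 7.5, y_equipment = 8.
Shadow price of equipment = 8.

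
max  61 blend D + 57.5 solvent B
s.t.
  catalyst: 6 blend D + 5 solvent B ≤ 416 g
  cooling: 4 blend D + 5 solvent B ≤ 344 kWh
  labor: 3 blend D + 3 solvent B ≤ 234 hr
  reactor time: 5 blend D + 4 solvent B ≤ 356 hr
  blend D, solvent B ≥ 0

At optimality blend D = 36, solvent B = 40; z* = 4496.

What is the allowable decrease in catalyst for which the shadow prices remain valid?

72

Binding constraints: catalyst, cooling. The basis is B = [[6,5],[4,5]] with det 10.
Per unit decrease in catalyst, x* moves by d = (-0.5, 0.4).
The basis stays optimal until blend D reaches 0; allowable decrease = 72 g.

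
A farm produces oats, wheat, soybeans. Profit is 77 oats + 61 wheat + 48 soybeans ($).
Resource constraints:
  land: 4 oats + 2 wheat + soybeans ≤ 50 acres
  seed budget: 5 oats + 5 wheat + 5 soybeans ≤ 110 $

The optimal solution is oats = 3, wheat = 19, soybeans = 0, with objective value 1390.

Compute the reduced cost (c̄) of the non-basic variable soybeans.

-5

Check each constraint at x*: land 50/50 (tight); seed budget 110/110 (tight).
Dual feasibility on the basic columns requires 4·y_land + 5·y_seed budget = 77, 2·y_land + 5·y_seed budget = 61.
→ y_land = 8 and y_seed budget = 9.
Reduced cost of soybeans: c₃ − yᵀa₃ = 48 − (8·1 + 9·5) = 48 − 53 = -5.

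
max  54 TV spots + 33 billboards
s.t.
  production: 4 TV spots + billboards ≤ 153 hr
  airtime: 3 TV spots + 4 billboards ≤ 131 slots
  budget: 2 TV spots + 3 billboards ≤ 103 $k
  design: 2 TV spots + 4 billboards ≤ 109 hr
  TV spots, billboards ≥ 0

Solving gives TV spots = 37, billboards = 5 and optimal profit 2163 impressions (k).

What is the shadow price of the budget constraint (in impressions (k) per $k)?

0

Binding: production and airtime. Non-binding: budget (14 unused), design (15 unused).
Slack constraints have shadow price 0 (complementary slackness).
The binding rows give the dual system: 4·y_production + 3·y_airtime = 54 and 1·y_production + 4·y_airtime = 33.
Solving: y_production = 9, y_airtime = 6.
Shadow price of budget = 0.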